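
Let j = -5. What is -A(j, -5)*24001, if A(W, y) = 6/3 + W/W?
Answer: -72003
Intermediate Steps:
A(W, y) = 3 (A(W, y) = 6*(⅓) + 1 = 2 + 1 = 3)
-A(j, -5)*24001 = -1*3*24001 = -3*24001 = -72003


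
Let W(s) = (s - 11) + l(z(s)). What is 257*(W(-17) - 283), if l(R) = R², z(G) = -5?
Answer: -73502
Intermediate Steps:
W(s) = 14 + s (W(s) = (s - 11) + (-5)² = (-11 + s) + 25 = 14 + s)
257*(W(-17) - 283) = 257*((14 - 17) - 283) = 257*(-3 - 283) = 257*(-286) = -73502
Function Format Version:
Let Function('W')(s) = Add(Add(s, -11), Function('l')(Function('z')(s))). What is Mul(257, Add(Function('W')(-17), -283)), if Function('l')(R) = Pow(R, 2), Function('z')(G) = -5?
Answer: -73502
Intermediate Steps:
Function('W')(s) = Add(14, s) (Function('W')(s) = Add(Add(s, -11), Pow(-5, 2)) = Add(Add(-11, s), 25) = Add(14, s))
Mul(257, Add(Function('W')(-17), -283)) = Mul(257, Add(Add(14, -17), -283)) = Mul(257, Add(-3, -283)) = Mul(257, -286) = -73502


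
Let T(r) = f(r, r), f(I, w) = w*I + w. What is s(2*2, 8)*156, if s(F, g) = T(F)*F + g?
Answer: 13728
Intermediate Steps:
f(I, w) = w + I*w (f(I, w) = I*w + w = w + I*w)
T(r) = r*(1 + r)
s(F, g) = g + F**2*(1 + F) (s(F, g) = (F*(1 + F))*F + g = F**2*(1 + F) + g = g + F**2*(1 + F))
s(2*2, 8)*156 = (8 + (2*2)**2*(1 + 2*2))*156 = (8 + 4**2*(1 + 4))*156 = (8 + 16*5)*156 = (8 + 80)*156 = 88*156 = 13728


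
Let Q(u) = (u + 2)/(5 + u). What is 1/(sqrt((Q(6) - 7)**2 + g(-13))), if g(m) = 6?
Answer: 11*sqrt(5487)/5487 ≈ 0.14850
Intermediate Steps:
Q(u) = (2 + u)/(5 + u)
1/(sqrt((Q(6) - 7)**2 + g(-13))) = 1/(sqrt(((2 + 6)/(5 + 6) - 7)**2 + 6)) = 1/(sqrt((8/11 - 7)**2 + 6)) = 1/(sqrt((-69/11)**2 + 6)) = 1/(sqrt(4761/121 + 6)) = 1/(sqrt(5487/121)) = 1/(sqrt(5487)/11) = 11*sqrt(5487)/5487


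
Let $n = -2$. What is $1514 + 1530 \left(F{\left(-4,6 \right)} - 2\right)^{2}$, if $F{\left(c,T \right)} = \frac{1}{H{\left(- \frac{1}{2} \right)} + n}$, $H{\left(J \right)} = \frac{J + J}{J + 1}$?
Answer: $\frac{74077}{8} \approx 9259.6$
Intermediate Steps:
$H{\left(J \right)} = \frac{2 J}{1 + J}$
$F{\left(c,T \right)} = - \frac{1}{4}$ ($F{\left(c,T \right)} = \frac{1}{\frac{2 \left(- \frac{1}{2}\right)}{1 - \frac{1}{2}} - 2} = \frac{1}{\frac{2 \left(\left(-1\right) \frac{1}{2}\right)}{1 - \frac{1}{2}} - 2} = \frac{1}{2 \left(- \frac{1}{2}\right) \frac{1}{1 - \frac{1}{2}} - 2} = \frac{1}{2 \left(- \frac{1}{2}\right) \frac{1}{\frac{1}{2}} - 2} = \frac{1}{2 \left(- \frac{1}{2}\right) 2 - 2} = \frac{1}{-2 - 2} = \frac{1}{-4} = - \frac{1}{4}$)
$1514 + 1530 \left(F{\left(-4,6 \right)} - 2\right)^{2} = 1514 + 1530 \left(- \frac{1}{4} - 2\right)^{2} = 1514 + 1530 \left(- \frac{9}{4}\right)^{2} = 1514 + 1530 \cdot \frac{81}{16} = 1514 + \frac{61965}{8} = \frac{74077}{8}$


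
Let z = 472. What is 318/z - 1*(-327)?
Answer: 77331/236 ≈ 327.67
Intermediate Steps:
318/z - 1*(-327) = 318/472 - 1*(-327) = 318*(1/472) + 327 = 159/236 + 327 = 77331/236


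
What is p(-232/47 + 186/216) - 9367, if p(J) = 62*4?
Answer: -9119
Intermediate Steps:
p(J) = 248
p(-232/47 + 186/216) - 9367 = 248 - 9367 = -9119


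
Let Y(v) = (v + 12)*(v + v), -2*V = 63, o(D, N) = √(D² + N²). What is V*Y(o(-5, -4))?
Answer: -2583 - 756*√41 ≈ -7423.8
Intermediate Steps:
V = -63/2 (V = -½*63 = -63/2 ≈ -31.500)
Y(v) = 2*v*(12 + v) (Y(v) = (12 + v)*(2*v) = 2*v*(12 + v))
V*Y(o(-5, -4)) = -63*√((-5)² + (-4)²)*(12 + √((-5)² + (-4)²)) = -63*√(25 + 16)*(12 + √(25 + 16)) = -63*√41*(12 + √41)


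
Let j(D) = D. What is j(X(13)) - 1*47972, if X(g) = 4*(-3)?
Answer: -47984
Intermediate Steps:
X(g) = -12
j(X(13)) - 1*47972 = -12 - 1*47972 = -12 - 47972 = -47984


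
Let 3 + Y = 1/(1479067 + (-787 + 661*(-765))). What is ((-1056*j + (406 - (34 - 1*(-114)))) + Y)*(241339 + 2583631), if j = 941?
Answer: -545917326877200716/194523 ≈ -2.8064e+12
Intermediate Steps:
Y = -2917844/972615 (Y = -3 + 1/(1479067 + (-787 + 661*(-765))) = -3 + 1/(1479067 + (-787 - 505665)) = -3 + 1/(1479067 - 506452) = -3 + 1/972615 = -2917844/972615 ≈ -3.0000)
((-1056*j + (406 - (34 - 1*(-114)))) + Y)*(241339 + 2583631) = ((-1056*941 + (406 - (34 - 1*(-114)))) - 2917844/972615)*(241339 + 2583631) = ((-993696 + (406 - (34 + 114))) - 2917844/972615)*2824970 = ((-993696 + (406 - 1*148)) - 2917844/972615)*2824970 = ((-993696 + (406 - 148)) - 2917844/972615)*2824970 = ((-993696 + 258) - 2917844/972615)*2824970 = (-993438 - 2917844/972615)*2824970 = -966235618214/972615*2824970 = -545917326877200716/194523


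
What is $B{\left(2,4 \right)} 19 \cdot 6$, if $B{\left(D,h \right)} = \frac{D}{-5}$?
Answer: $- \frac{228}{5} \approx -45.6$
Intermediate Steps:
$B{\left(D,h \right)} = - \frac{D}{5}$ ($B{\left(D,h \right)} = D \left(- \frac{1}{5}\right) = - \frac{D}{5}$)
$B{\left(2,4 \right)} 19 \cdot 6 = \left(- \frac{1}{5}\right) 2 \cdot 19 \cdot 6 = \left(- \frac{2}{5}\right) 19 \cdot 6 = \left(- \frac{38}{5}\right) 6 = - \frac{228}{5}$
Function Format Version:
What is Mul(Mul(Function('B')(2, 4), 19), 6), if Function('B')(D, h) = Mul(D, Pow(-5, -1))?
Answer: Rational(-228, 5) ≈ -45.600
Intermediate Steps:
Function('B')(D, h) = Mul(Rational(-1, 5), D) (Function('B')(D, h) = Mul(D, Rational(-1, 5)) = Mul(Rational(-1, 5), D))
Mul(Mul(Function('B')(2, 4), 19), 6) = Mul(Mul(Mul(Rational(-1, 5), 2), 19), 6) = Mul(Mul(Rational(-2, 5), 19), 6) = Mul(Rational(-38, 5), 6) = Rational(-228, 5)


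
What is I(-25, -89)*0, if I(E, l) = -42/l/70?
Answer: 0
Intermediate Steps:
I(E, l) = -3/(5*l) (I(E, l) = -42/l*(1/70) = -3/(5*l))
I(-25, -89)*0 = -3/5/(-89)*0 = -3/5*(-1/89)*0 = (3/445)*0 = 0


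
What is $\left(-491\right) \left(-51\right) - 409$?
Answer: $24632$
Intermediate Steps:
$\left(-491\right) \left(-51\right) - 409 = 25041 - 409 = 24632$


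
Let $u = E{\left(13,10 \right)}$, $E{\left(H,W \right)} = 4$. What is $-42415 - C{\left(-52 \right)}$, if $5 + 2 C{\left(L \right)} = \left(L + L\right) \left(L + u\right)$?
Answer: $- \frac{89817}{2} \approx -44909.0$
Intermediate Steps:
$u = 4$
$C{\left(L \right)} = - \frac{5}{2} + L \left(4 + L\right)$ ($C{\left(L \right)} = - \frac{5}{2} + \frac{\left(L + L\right) \left(L + 4\right)}{2} = - \frac{5}{2} + \frac{2 L \left(4 + L\right)}{2} = - \frac{5}{2} + L \left(4 + L\right)$)
$-42415 - C{\left(-52 \right)} = -42415 - \left(- \frac{5}{2} + \left(-52\right)^{2} + 4 \left(-52\right)\right) = -42415 - \left(- \frac{5}{2} + 2704 - 208\right) = -42415 - \frac{4987}{2} = - \frac{89817}{2}$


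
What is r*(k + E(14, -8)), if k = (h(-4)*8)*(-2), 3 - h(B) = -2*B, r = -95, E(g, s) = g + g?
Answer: -10260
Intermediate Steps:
E(g, s) = 2*g
h(B) = 3 + 2*B (h(B) = 3 - (-2)*B = 3 + 2*B)
k = 80 (k = ((3 + 2*(-4))*8)*(-2) = ((3 - 8)*8)*(-2) = -5*8*(-2) = -40*(-2) = 80)
r*(k + E(14, -8)) = -95*(80 + 2*14) = -95*(80 + 28) = -95*108 = -10260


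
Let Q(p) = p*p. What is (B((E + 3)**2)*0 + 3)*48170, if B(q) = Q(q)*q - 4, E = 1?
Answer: 144510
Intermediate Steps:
Q(p) = p**2
B(q) = -4 + q**3 (B(q) = q**2*q - 4 = q**3 - 4 = -4 + q**3)
(B((E + 3)**2)*0 + 3)*48170 = ((-4 + ((1 + 3)**2)**3)*0 + 3)*48170 = ((-4 + (4**2)**3)*0 + 3)*48170 = ((-4 + 16**3)*0 + 3)*48170 = ((-4 + 4096)*0 + 3)*48170 = (4092*0 + 3)*48170 = (0 + 3)*48170 = 3*48170 = 144510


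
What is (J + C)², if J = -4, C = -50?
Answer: 2916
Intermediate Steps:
(J + C)² = (-4 - 50)² = (-54)² = 2916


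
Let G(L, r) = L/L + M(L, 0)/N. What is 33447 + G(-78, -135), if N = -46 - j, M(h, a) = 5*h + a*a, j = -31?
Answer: 33474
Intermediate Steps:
M(h, a) = a² + 5*h (M(h, a) = 5*h + a² = a² + 5*h)
N = -15 (N = -46 - 1*(-31) = -46 + 31 = -15)
G(L, r) = 1 - L/3 (G(L, r) = L/L + (0² + 5*L)/(-15) = 1 + (0 + 5*L)*(-1/15) = 1 + (5*L)*(-1/15) = 1 - L/3)
33447 + G(-78, -135) = 33447 + (1 - ⅓*(-78)) = 33447 + (1 + 26) = 33447 + 27 = 33474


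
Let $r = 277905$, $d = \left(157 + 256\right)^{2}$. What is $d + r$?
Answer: $448474$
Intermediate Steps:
$d = 170569$ ($d = 413^{2} = 170569$)
$d + r = 170569 + 277905 = 448474$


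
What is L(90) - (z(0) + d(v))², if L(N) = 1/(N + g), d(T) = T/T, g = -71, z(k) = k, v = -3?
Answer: -18/19 ≈ -0.94737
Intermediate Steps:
d(T) = 1
L(N) = 1/(-71 + N) (L(N) = 1/(N - 71) = 1/(-71 + N))
L(90) - (z(0) + d(v))² = 1/(-71 + 90) - (0 + 1)² = 1/19 - 1*1² = 1/19 - 1*1 = 1/19 - 1 = -18/19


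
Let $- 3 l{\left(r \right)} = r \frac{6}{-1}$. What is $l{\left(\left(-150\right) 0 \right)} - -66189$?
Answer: $66189$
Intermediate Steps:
$l{\left(r \right)} = 2 r$ ($l{\left(r \right)} = - \frac{r \frac{6}{-1}}{3} = - \frac{r 6 \left(-1\right)}{3} = - \frac{r \left(-6\right)}{3} = - \frac{\left(-6\right) r}{3} = 2 r$)
$l{\left(\left(-150\right) 0 \right)} - -66189 = 2 \left(\left(-150\right) 0\right) - -66189 = 2 \cdot 0 + 66189 = 0 + 66189 = 66189$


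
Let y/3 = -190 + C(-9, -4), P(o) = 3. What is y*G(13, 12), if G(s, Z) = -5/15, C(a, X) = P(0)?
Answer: 187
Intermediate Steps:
C(a, X) = 3
G(s, Z) = -⅓ (G(s, Z) = -5*1/15 = -⅓)
y = -561 (y = 3*(-190 + 3) = 3*(-187) = -561)
y*G(13, 12) = -561*(-⅓) = 187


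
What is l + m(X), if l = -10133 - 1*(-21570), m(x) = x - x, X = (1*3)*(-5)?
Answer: 11437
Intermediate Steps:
X = -15 (X = 3*(-5) = -15)
m(x) = 0
l = 11437 (l = -10133 + 21570 = 11437)
l + m(X) = 11437 + 0 = 11437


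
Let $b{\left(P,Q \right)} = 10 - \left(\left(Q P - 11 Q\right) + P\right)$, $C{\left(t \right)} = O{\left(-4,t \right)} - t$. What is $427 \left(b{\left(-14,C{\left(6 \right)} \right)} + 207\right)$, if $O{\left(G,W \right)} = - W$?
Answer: $-29463$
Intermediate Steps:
$C{\left(t \right)} = - 2 t$ ($C{\left(t \right)} = - t - t = - 2 t$)
$b{\left(P,Q \right)} = 10 - P + 11 Q - P Q$ ($b{\left(P,Q \right)} = 10 - \left(\left(P Q - 11 Q\right) + P\right) = 10 - \left(\left(- 11 Q + P Q\right) + P\right) = 10 - \left(P - 11 Q + P Q\right) = 10 - P + 11 Q - P Q$)
$427 \left(b{\left(-14,C{\left(6 \right)} \right)} + 207\right) = 427 \left(\left(10 - -14 + 11 \left(\left(-2\right) 6\right) - - 14 \left(\left(-2\right) 6\right)\right) + 207\right) = 427 \left(\left(10 + 14 + 11 \left(-12\right) - \left(-14\right) \left(-12\right)\right) + 207\right) = 427 \left(\left(10 + 14 - 132 - 168\right) + 207\right) = 427 \left(-276 + 207\right) = 427 \left(-69\right) = -29463$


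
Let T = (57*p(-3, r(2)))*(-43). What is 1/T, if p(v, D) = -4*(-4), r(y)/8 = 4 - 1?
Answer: -1/39216 ≈ -2.5500e-5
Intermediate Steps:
r(y) = 24 (r(y) = 8*(4 - 1) = 8*3 = 24)
p(v, D) = 16
T = -39216 (T = (57*16)*(-43) = 912*(-43) = -39216)
1/T = 1/(-39216) = -1/39216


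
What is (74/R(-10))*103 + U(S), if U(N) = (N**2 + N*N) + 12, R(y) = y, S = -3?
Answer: -3661/5 ≈ -732.20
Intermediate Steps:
U(N) = 12 + 2*N**2 (U(N) = (N**2 + N**2) + 12 = 2*N**2 + 12 = 12 + 2*N**2)
(74/R(-10))*103 + U(S) = (74/(-10))*103 + (12 + 2*(-3)**2) = (74*(-1/10))*103 + (12 + 2*9) = -37/5*103 + (12 + 18) = -3811/5 + 30 = -3661/5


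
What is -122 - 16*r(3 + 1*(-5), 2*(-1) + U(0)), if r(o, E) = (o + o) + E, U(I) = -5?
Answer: 54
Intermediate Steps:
r(o, E) = E + 2*o (r(o, E) = 2*o + E = E + 2*o)
-122 - 16*r(3 + 1*(-5), 2*(-1) + U(0)) = -122 - 16*((2*(-1) - 5) + 2*(3 + 1*(-5))) = -122 - 16*((-2 - 5) + 2*(3 - 5)) = -122 - 16*(-7 + 2*(-2)) = -122 - 16*(-7 - 4) = -122 - 16*(-11) = -122 + 176 = 54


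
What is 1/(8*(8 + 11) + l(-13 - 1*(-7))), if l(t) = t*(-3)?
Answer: 1/170 ≈ 0.0058824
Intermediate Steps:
l(t) = -3*t
1/(8*(8 + 11) + l(-13 - 1*(-7))) = 1/(8*(8 + 11) - 3*(-13 - 1*(-7))) = 1/(8*19 - 3*(-13 + 7)) = 1/(152 - 3*(-6)) = 1/(152 + 18) = 1/170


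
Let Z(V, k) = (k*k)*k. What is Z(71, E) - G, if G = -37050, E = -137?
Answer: -2534303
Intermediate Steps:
Z(V, k) = k³ (Z(V, k) = k²*k = k³)
Z(71, E) - G = (-137)³ - 1*(-37050) = -2571353 + 37050 = -2534303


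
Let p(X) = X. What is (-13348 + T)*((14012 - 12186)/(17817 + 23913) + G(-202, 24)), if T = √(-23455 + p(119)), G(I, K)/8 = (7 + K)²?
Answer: -2141166468484/20865 + 320822066*I*√5834/20865 ≈ -1.0262e+8 + 1.1744e+6*I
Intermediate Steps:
G(I, K) = 8*(7 + K)²
T = 2*I*√5834 (T = √(-23455 + 119) = √(-23336) = 2*I*√5834 ≈ 152.76*I)
(-13348 + T)*((14012 - 12186)/(17817 + 23913) + G(-202, 24)) = (-13348 + 2*I*√5834)*((14012 - 12186)/(17817 + 23913) + 8*(7 + 24)²) = (-13348 + 2*I*√5834)*(1826/41730 + 8*31²) = (-13348 + 2*I*√5834)*(1826*(1/41730) + 8*961) = (-13348 + 2*I*√5834)*(913/20865 + 7688) = (-13348 + 2*I*√5834)*(160411033/20865) = -2141166468484/20865 + 320822066*I*√5834/20865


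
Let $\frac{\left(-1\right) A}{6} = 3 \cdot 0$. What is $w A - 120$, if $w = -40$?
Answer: $-120$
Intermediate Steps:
$A = 0$ ($A = - 6 \cdot 3 \cdot 0 = \left(-6\right) 0 = 0$)
$w A - 120 = \left(-40\right) 0 - 120 = 0 - 120 = -120$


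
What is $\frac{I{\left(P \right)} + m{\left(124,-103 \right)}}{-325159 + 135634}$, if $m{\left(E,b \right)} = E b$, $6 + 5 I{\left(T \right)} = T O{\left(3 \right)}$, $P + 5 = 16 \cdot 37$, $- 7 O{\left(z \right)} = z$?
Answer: $\frac{448823}{6633375} \approx 0.067661$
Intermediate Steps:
$O{\left(z \right)} = - \frac{z}{7}$
$P = 587$ ($P = -5 + 16 \cdot 37 = -5 + 592 = 587$)
$I{\left(T \right)} = - \frac{6}{5} - \frac{3 T}{35}$ ($I{\left(T \right)} = - \frac{6}{5} + \frac{T \left(\left(- \frac{1}{7}\right) 3\right)}{5} = - \frac{6}{5} + \frac{T \left(- \frac{3}{7}\right)}{5} = - \frac{6}{5} + \frac{\left(- \frac{3}{7}\right) T}{5} = - \frac{6}{5} - \frac{3 T}{35}$)
$\frac{I{\left(P \right)} + m{\left(124,-103 \right)}}{-325159 + 135634} = \frac{\left(- \frac{6}{5} - \frac{1761}{35}\right) + 124 \left(-103\right)}{-325159 + 135634} = \frac{\left(- \frac{6}{5} - \frac{1761}{35}\right) - 12772}{-189525} = \left(- \frac{1803}{35} - 12772\right) \left(- \frac{1}{189525}\right) = \left(- \frac{448823}{35}\right) \left(- \frac{1}{189525}\right) = \frac{448823}{6633375}$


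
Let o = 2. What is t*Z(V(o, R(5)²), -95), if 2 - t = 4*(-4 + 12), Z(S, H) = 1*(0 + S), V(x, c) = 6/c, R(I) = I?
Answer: -36/5 ≈ -7.2000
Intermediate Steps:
Z(S, H) = S (Z(S, H) = 1*S = S)
t = -30 (t = 2 - 4*(-4 + 12) = 2 - 4*8 = 2 - 1*32 = 2 - 32 = -30)
t*Z(V(o, R(5)²), -95) = -180/(5²) = -180/25 = -30*6/25 = -36/5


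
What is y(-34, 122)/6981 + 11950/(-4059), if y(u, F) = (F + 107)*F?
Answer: 9992464/9445293 ≈ 1.0579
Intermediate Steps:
y(u, F) = F*(107 + F) (y(u, F) = (107 + F)*F = F*(107 + F))
y(-34, 122)/6981 + 11950/(-4059) = (122*(107 + 122))/6981 + 11950/(-4059) = (122*229)*(1/6981) + 11950*(-1/4059) = 27938*(1/6981) - 11950/4059 = 27938/6981 - 11950/4059 = 9992464/9445293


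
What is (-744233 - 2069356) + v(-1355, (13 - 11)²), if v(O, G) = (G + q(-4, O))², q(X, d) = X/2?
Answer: -2813585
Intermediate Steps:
q(X, d) = X/2 (q(X, d) = X*(½) = X/2)
v(O, G) = (-2 + G)² (v(O, G) = (G + (½)*(-4))² = (G - 2)² = (-2 + G)²)
(-744233 - 2069356) + v(-1355, (13 - 11)²) = (-744233 - 2069356) + (-2 + (13 - 11)²)² = -2813589 + (-2 + 2²)² = -2813589 + (-2 + 4)² = -2813589 + 2² = -2813589 + 4 = -2813585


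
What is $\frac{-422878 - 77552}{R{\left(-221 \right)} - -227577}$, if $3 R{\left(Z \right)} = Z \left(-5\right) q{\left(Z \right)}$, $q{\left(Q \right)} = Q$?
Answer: $- \frac{750645}{219263} \approx -3.4235$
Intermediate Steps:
$R{\left(Z \right)} = - \frac{5 Z^{2}}{3}$ ($R{\left(Z \right)} = \frac{Z \left(-5\right) Z}{3} = \frac{- 5 Z Z}{3} = \frac{\left(-5\right) Z^{2}}{3} = - \frac{5 Z^{2}}{3}$)
$\frac{-422878 - 77552}{R{\left(-221 \right)} - -227577} = \frac{-422878 - 77552}{- \frac{5 \left(-221\right)^{2}}{3} - -227577} = - \frac{500430}{\left(- \frac{5}{3}\right) 48841 + 227577} = - \frac{500430}{- \frac{244205}{3} + 227577} = - \frac{500430}{\frac{438526}{3}} = \left(-500430\right) \frac{3}{438526} = - \frac{750645}{219263}$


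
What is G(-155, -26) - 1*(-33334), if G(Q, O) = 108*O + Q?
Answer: 30371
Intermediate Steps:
G(Q, O) = Q + 108*O
G(-155, -26) - 1*(-33334) = (-155 + 108*(-26)) - 1*(-33334) = (-155 - 2808) + 33334 = -2963 + 33334 = 30371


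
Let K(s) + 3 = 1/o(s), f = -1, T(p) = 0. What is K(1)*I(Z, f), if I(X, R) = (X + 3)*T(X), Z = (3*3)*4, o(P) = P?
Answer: 0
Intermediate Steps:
K(s) = -3 + 1/s
Z = 36 (Z = 9*4 = 36)
I(X, R) = 0 (I(X, R) = (X + 3)*0 = (3 + X)*0 = 0)
K(1)*I(Z, f) = (-3 + 1/1)*0 = (-3 + 1)*0 = -2*0 = 0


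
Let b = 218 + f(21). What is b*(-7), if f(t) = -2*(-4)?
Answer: -1582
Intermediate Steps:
f(t) = 8
b = 226 (b = 218 + 8 = 226)
b*(-7) = 226*(-7) = -1582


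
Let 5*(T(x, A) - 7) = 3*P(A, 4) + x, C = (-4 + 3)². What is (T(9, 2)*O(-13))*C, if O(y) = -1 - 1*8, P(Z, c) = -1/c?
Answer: -1557/20 ≈ -77.850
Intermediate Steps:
C = 1 (C = (-1)² = 1)
T(x, A) = 137/20 + x/5 (T(x, A) = 7 + (3*(-1/4) + x)/5 = 7 + (3*(-1*¼) + x)/5 = 7 + (3*(-¼) + x)/5 = 7 + (-¾ + x)/5 = 7 + (-3/20 + x/5) = 137/20 + x/5)
O(y) = -9 (O(y) = -1 - 8 = -9)
(T(9, 2)*O(-13))*C = ((137/20 + (⅕)*9)*(-9))*1 = ((137/20 + 9/5)*(-9))*1 = ((173/20)*(-9))*1 = -1557/20*1 = -1557/20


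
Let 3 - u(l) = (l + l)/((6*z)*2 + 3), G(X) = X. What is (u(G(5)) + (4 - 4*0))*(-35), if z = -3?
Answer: -8435/33 ≈ -255.61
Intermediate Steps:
u(l) = 3 + 2*l/33 (u(l) = 3 - (l + l)/((6*(-3))*2 + 3) = 3 - 2*l/(-18*2 + 3) = 3 - 2*l/(-36 + 3) = 3 - 2*l/(-33) = 3 - 2*l*(-1)/33 = 3 - (-2)*l/33 = 3 + 2*l/33)
(u(G(5)) + (4 - 4*0))*(-35) = ((3 + (2/33)*5) + (4 - 4*0))*(-35) = ((3 + 10/33) + (4 + 0))*(-35) = (109/33 + 4)*(-35) = (241/33)*(-35) = -8435/33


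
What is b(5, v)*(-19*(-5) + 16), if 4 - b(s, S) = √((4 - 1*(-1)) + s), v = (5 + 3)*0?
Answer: 444 - 111*√10 ≈ 92.987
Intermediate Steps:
v = 0 (v = 8*0 = 0)
b(s, S) = 4 - √(5 + s) (b(s, S) = 4 - √((4 - 1*(-1)) + s) = 4 - √((4 + 1) + s) = 4 - √(5 + s))
b(5, v)*(-19*(-5) + 16) = (4 - √(5 + 5))*(-19*(-5) + 16) = (4 - √10)*(95 + 16) = (4 - √10)*111 = 444 - 111*√10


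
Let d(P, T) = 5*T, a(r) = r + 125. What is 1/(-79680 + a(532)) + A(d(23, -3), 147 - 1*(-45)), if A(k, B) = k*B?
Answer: -227586241/79023 ≈ -2880.0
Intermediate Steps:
a(r) = 125 + r
A(k, B) = B*k
1/(-79680 + a(532)) + A(d(23, -3), 147 - 1*(-45)) = 1/(-79680 + (125 + 532)) + (147 - 1*(-45))*(5*(-3)) = 1/(-79680 + 657) + (147 + 45)*(-15) = 1/(-79023) + 192*(-15) = -1/79023 - 2880 = -227586241/79023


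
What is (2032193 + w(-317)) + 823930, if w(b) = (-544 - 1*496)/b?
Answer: 905392031/317 ≈ 2.8561e+6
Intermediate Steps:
w(b) = -1040/b (w(b) = (-544 - 496)/b = -1040/b)
(2032193 + w(-317)) + 823930 = (2032193 - 1040/(-317)) + 823930 = (2032193 - 1040*(-1/317)) + 823930 = (2032193 + 1040/317) + 823930 = 644206221/317 + 823930 = 905392031/317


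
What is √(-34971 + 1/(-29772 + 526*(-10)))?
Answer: I*√10729461471334/17516 ≈ 187.01*I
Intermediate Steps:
√(-34971 + 1/(-29772 + 526*(-10))) = √(-34971 + 1/(-29772 - 5260)) = √(-34971 + 1/(-35032)) = √(-34971 - 1/35032) = √(-1225104073/35032) = I*√10729461471334/17516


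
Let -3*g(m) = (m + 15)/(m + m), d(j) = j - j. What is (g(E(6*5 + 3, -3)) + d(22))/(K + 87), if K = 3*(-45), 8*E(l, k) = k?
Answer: -13/96 ≈ -0.13542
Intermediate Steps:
E(l, k) = k/8
d(j) = 0
K = -135
g(m) = -(15 + m)/(6*m) (g(m) = -(m + 15)/(3*(m + m)) = -(15 + m)/(3*(2*m)) = -(15 + m)*1/(2*m)/3 = -(15 + m)/(6*m))
(g(E(6*5 + 3, -3)) + d(22))/(K + 87) = ((-15 - (-3)/8)/(6*(((⅛)*(-3)))) + 0)/(-135 + 87) = ((-15 - 1*(-3/8))/(6*(-3/8)) + 0)/(-48) = ((⅙)*(-8/3)*(-15 + 3/8) + 0)*(-1/48) = ((⅙)*(-8/3)*(-117/8) + 0)*(-1/48) = (13/2 + 0)*(-1/48) = (13/2)*(-1/48) = -13/96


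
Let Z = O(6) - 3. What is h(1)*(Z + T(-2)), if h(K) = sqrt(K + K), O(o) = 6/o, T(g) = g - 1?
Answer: -5*sqrt(2) ≈ -7.0711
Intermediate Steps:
T(g) = -1 + g
Z = -2 (Z = 6/6 - 3 = 6*(1/6) - 3 = 1 - 3 = -2)
h(K) = sqrt(2)*sqrt(K) (h(K) = sqrt(2*K) = sqrt(2)*sqrt(K))
h(1)*(Z + T(-2)) = (sqrt(2)*sqrt(1))*(-2 + (-1 - 2)) = (sqrt(2)*1)*(-2 - 3) = sqrt(2)*(-5) = -5*sqrt(2)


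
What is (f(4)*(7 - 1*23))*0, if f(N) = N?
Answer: 0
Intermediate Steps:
(f(4)*(7 - 1*23))*0 = (4*(7 - 1*23))*0 = (4*(7 - 23))*0 = (4*(-16))*0 = -64*0 = 0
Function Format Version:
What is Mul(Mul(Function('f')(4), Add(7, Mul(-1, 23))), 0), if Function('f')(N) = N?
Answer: 0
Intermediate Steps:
Mul(Mul(Function('f')(4), Add(7, Mul(-1, 23))), 0) = Mul(Mul(4, Add(7, Mul(-1, 23))), 0) = Mul(Mul(4, Add(7, -23)), 0) = Mul(Mul(4, -16), 0) = Mul(-64, 0) = 0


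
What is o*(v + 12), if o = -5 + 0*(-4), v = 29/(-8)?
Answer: -335/8 ≈ -41.875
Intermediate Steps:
v = -29/8 (v = 29*(-⅛) = -29/8 ≈ -3.6250)
o = -5 (o = -5 + 0 = -5)
o*(v + 12) = -5*(-29/8 + 12) = -5*67/8 = -335/8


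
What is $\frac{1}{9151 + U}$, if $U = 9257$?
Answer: $\frac{1}{18408} \approx 5.4324 \cdot 10^{-5}$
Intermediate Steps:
$\frac{1}{9151 + U} = \frac{1}{9151 + 9257} = \frac{1}{18408}$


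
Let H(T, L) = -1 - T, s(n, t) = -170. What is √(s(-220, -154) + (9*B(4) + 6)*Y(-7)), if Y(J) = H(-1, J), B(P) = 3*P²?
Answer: I*√170 ≈ 13.038*I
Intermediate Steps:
Y(J) = 0 (Y(J) = -1 - 1*(-1) = -1 + 1 = 0)
√(s(-220, -154) + (9*B(4) + 6)*Y(-7)) = √(-170 + (9*(3*4²) + 6)*0) = √(-170 + (9*(3*16) + 6)*0) = √(-170 + (9*48 + 6)*0) = √(-170 + (432 + 6)*0) = √(-170 + 438*0) = √(-170 + 0) = √(-170) = I*√170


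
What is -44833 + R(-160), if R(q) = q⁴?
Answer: 655315167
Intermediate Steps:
-44833 + R(-160) = -44833 + (-160)⁴ = -44833 + 655360000 = 655315167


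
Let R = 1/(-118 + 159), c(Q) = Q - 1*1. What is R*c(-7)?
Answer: -8/41 ≈ -0.19512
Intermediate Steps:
c(Q) = -1 + Q (c(Q) = Q - 1 = -1 + Q)
R = 1/41 ≈ 0.024390
R*c(-7) = (-1 - 7)/41 = (1/41)*(-8) = -8/41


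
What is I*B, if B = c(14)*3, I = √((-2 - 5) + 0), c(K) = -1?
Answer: -3*I*√7 ≈ -7.9373*I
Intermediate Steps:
I = I*√7 (I = √(-7 + 0) = √(-7) = I*√7 ≈ 2.6458*I)
B = -3 (B = -1*3 = -3)
I*B = (I*√7)*(-3) = -3*I*√7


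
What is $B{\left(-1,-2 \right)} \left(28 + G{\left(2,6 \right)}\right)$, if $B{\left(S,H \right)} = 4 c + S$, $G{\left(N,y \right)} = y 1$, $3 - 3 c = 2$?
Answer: $\frac{34}{3} \approx 11.333$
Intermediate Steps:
$c = \frac{1}{3}$ ($c = 1 - \frac{2}{3} = \frac{1}{3} \approx 0.33333$)
$G{\left(N,y \right)} = y$
$B{\left(S,H \right)} = \frac{4}{3} + S$ ($B{\left(S,H \right)} = 4 \cdot \frac{1}{3} + S = \frac{4}{3} + S$)
$B{\left(-1,-2 \right)} \left(28 + G{\left(2,6 \right)}\right) = \left(\frac{4}{3} - 1\right) \left(28 + 6\right) = \frac{1}{3} \cdot 34 = \frac{34}{3}$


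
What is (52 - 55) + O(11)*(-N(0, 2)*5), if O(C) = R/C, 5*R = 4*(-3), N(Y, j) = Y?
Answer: -3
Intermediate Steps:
R = -12/5 (R = (4*(-3))/5 = (⅕)*(-12) = -12/5 ≈ -2.4000)
O(C) = -12/(5*C)
(52 - 55) + O(11)*(-N(0, 2)*5) = (52 - 55) + (-12/5/11)*(-1*0*5) = -3 + (-12/5*1/11)*(0*5) = -3 - 12/55*0 = -3 + 0 = -3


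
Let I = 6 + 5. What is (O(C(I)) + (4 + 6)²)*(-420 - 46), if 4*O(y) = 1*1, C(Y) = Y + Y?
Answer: -93433/2 ≈ -46717.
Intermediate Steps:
I = 11
C(Y) = 2*Y
O(y) = ¼ (O(y) = (1*1)/4 = (¼)*1 = ¼)
(O(C(I)) + (4 + 6)²)*(-420 - 46) = (¼ + (4 + 6)²)*(-420 - 46) = (¼ + 10²)*(-466) = (¼ + 100)*(-466) = (401/4)*(-466) = -93433/2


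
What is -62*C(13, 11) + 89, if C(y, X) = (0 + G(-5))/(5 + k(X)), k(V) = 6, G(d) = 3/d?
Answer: 5081/55 ≈ 92.382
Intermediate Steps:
C(y, X) = -3/55 (C(y, X) = (0 + 3/(-5))/(5 + 6) = (0 + 3*(-⅕))/11 = (0 - ⅗)*(1/11) = -⅗*1/11 = -3/55)
-62*C(13, 11) + 89 = -62*(-3/55) + 89 = 186/55 + 89 = 5081/55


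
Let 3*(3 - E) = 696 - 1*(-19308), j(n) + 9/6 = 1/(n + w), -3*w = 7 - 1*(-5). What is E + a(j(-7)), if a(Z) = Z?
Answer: -146665/22 ≈ -6666.6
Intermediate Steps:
w = -4 (w = -(7 - 1*(-5))/3 = -(7 + 5)/3 = -1/3*12 = -4)
j(n) = -3/2 + 1/(-4 + n) (j(n) = -3/2 + 1/(n - 4) = -3/2 + 1/(-4 + n))
E = -6665 (E = 3 - (696 - 1*(-19308))/3 = 3 - (696 + 19308)/3 = 3 - 1/3*20004 = 3 - 6668 = -6665)
E + a(j(-7)) = -6665 + (14 - 3*(-7))/(2*(-4 - 7)) = -6665 + (1/2)*(14 + 21)/(-11) = -6665 + (1/2)*(-1/11)*35 = -6665 - 35/22 = -146665/22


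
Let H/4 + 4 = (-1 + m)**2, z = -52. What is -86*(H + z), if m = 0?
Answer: 5504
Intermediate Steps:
H = -12 (H = -16 + 4*(-1 + 0)**2 = -16 + 4*(-1)**2 = -16 + 4*1 = -16 + 4 = -12)
-86*(H + z) = -86*(-12 - 52) = -86*(-64) = 5504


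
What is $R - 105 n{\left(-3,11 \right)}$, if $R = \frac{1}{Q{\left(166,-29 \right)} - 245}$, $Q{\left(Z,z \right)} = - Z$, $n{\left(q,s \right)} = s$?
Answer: $- \frac{474706}{411} \approx -1155.0$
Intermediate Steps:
$R = - \frac{1}{411}$ ($R = \frac{1}{\left(-1\right) 166 - 245} = \frac{1}{-166 - 245} = \frac{1}{-411} = - \frac{1}{411} \approx -0.0024331$)
$R - 105 n{\left(-3,11 \right)} = - \frac{1}{411} - 1155 = - \frac{474706}{411}$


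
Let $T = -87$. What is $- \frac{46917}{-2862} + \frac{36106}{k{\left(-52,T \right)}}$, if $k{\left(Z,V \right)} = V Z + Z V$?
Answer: $\frac{1629137}{79924} \approx 20.384$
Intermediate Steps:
$k{\left(Z,V \right)} = 2 V Z$ ($k{\left(Z,V \right)} = V Z + V Z = 2 V Z$)
$- \frac{46917}{-2862} + \frac{36106}{k{\left(-52,T \right)}} = - \frac{46917}{-2862} + \frac{36106}{2 \left(-87\right) \left(-52\right)} = \left(-46917\right) \left(- \frac{1}{2862}\right) + \frac{36106}{9048} = \frac{5213}{318} + 36106 \cdot \frac{1}{9048} = \frac{5213}{318} + \frac{18053}{4524} = \frac{1629137}{79924}$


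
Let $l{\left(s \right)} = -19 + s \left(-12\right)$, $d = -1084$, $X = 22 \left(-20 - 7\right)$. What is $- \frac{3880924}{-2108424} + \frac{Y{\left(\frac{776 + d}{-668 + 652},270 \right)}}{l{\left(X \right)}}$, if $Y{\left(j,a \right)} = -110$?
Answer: $\frac{6839390519}{3747196554} \approx 1.8252$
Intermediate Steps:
$X = -594$ ($X = 22 \left(-27\right) = -594$)
$l{\left(s \right)} = -19 - 12 s$
$- \frac{3880924}{-2108424} + \frac{Y{\left(\frac{776 + d}{-668 + 652},270 \right)}}{l{\left(X \right)}} = - \frac{3880924}{-2108424} - \frac{110}{-19 - -7128} = \left(-3880924\right) \left(- \frac{1}{2108424}\right) - \frac{110}{-19 + 7128} = \frac{970231}{527106} - \frac{110}{7109} = \frac{6839390519}{3747196554}$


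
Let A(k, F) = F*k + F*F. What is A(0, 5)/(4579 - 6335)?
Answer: -25/1756 ≈ -0.014237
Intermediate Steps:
A(k, F) = F**2 + F*k (A(k, F) = F*k + F**2 = F**2 + F*k)
A(0, 5)/(4579 - 6335) = (5*(5 + 0))/(4579 - 6335) = (5*5)/(-1756) = 25*(-1/1756) = -25/1756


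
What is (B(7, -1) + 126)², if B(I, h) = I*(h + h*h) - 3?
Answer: 15129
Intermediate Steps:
B(I, h) = -3 + I*(h + h²) (B(I, h) = I*(h + h²) - 3 = -3 + I*(h + h²))
(B(7, -1) + 126)² = ((-3 + 7*(-1) + 7*(-1)²) + 126)² = ((-3 - 7 + 7*1) + 126)² = ((-3 - 7 + 7) + 126)² = (-3 + 126)² = 123² = 15129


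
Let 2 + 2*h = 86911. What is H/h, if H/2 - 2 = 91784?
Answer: 367144/86909 ≈ 4.2245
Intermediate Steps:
h = 86909/2 (h = -1 + (1/2)*86911 = -1 + 86911/2 = 86909/2 ≈ 43455.)
H = 183572 (H = 4 + 2*91784 = 4 + 183568 = 183572)
H/h = 183572/(86909/2) = 183572*(2/86909) = 367144/86909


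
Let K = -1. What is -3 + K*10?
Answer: -13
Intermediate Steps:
-3 + K*10 = -3 - 1*10 = -3 - 10 = -13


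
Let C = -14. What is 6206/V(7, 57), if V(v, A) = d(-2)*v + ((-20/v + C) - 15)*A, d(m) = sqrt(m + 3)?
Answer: -21721/6331 ≈ -3.4309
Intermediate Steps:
d(m) = sqrt(3 + m)
V(v, A) = v + A*(-29 - 20/v) (V(v, A) = sqrt(3 - 2)*v + ((-20/v - 14) - 15)*A = sqrt(1)*v + ((-14 - 20/v) - 15)*A = 1*v + (-29 - 20/v)*A = v + A*(-29 - 20/v))
6206/V(7, 57) = 6206/(7 - 29*57 - 20*57/7) = 6206/(7 - 1653 - 20*57*1/7) = 6206/(7 - 1653 - 1140/7) = 6206/(-12662/7) = 6206*(-7/12662) = -21721/6331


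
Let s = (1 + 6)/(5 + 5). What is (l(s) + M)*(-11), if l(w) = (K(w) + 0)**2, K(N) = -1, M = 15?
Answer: -176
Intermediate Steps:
s = 7/10 ≈ 0.70000
l(w) = 1 (l(w) = (-1 + 0)**2 = (-1)**2 = 1)
(l(s) + M)*(-11) = (1 + 15)*(-11) = 16*(-11) = -176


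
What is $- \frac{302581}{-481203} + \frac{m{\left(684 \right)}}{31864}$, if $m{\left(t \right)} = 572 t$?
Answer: $\frac{24738894041}{1916631549} \approx 12.907$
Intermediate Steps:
$- \frac{302581}{-481203} + \frac{m{\left(684 \right)}}{31864} = - \frac{302581}{-481203} + \frac{572 \cdot 684}{31864} = \left(-302581\right) \left(- \frac{1}{481203}\right) + 391248 \cdot \frac{1}{31864} = \frac{302581}{481203} + \frac{48906}{3983} = \frac{24738894041}{1916631549}$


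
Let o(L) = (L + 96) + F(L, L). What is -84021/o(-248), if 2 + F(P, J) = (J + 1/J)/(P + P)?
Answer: 3445085056/6293909 ≈ 547.37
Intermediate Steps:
F(P, J) = -2 + (J + 1/J)/(2*P) (F(P, J) = -2 + (J + 1/J)/(P + P) = -2 + (J + 1/J)/((2*P)) = -2 + (J + 1/J)*(1/(2*P)) = -2 + (J + 1/J)/(2*P))
o(L) = 189/2 + L + 1/(2*L**2) (o(L) = (L + 96) + (-2 + L/(2*L) + 1/(2*L*L)) = (96 + L) + (-2 + 1/2 + 1/(2*L**2)) = (96 + L) + (-3/2 + 1/(2*L**2)) = 189/2 + L + 1/(2*L**2))
-84021/o(-248) = -84021/(189/2 - 248 + (1/2)/(-248)**2) = -84021/(189/2 - 248 + (1/2)*(1/61504)) = -84021/(189/2 - 248 + 1/123008) = -84021/(-18881727/123008) = -84021*(-123008/18881727) = 3445085056/6293909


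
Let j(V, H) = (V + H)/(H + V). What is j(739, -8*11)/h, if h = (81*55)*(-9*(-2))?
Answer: 1/80190 ≈ 1.2470e-5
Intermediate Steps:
h = 80190 (h = 4455*18 = 80190)
j(V, H) = 1 (j(V, H) = (H + V)/(H + V) = 1)
j(739, -8*11)/h = 1/80190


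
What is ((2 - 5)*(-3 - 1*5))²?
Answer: 576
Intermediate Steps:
((2 - 5)*(-3 - 1*5))² = (-3*(-3 - 5))² = (-3*(-8))² = 24² = 576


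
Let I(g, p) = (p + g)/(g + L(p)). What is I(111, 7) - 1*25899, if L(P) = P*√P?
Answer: -155102562/5989 - 413*√7/5989 ≈ -25898.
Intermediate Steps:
L(P) = P^(3/2)
I(g, p) = (g + p)/(g + p^(3/2)) (I(g, p) = (p + g)/(g + p^(3/2)) = (g + p)/(g + p^(3/2)))
I(111, 7) - 1*25899 = (111 + 7)/(111 + 7^(3/2)) - 1*25899 = 118/(111 + 7*√7) - 25899 = -25899 + 118/(111 + 7*√7)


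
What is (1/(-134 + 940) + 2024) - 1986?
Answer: 30629/806 ≈ 38.001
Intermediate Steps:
(1/(-134 + 940) + 2024) - 1986 = (1/806 + 2024) - 1986 = 1631345/806 - 1986 = 30629/806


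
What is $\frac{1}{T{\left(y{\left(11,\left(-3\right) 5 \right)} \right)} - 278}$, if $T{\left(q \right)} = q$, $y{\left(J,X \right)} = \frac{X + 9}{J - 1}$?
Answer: $- \frac{5}{1393} \approx -0.0035894$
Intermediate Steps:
$y{\left(J,X \right)} = \frac{9 + X}{-1 + J}$
$\frac{1}{T{\left(y{\left(11,\left(-3\right) 5 \right)} \right)} - 278} = \frac{1}{\frac{9 - 15}{-1 + 11} - 278} = \frac{1}{\frac{9 - 15}{10} - 278} = \frac{1}{\frac{1}{10} \left(-6\right) - 278} = \frac{1}{- \frac{3}{5} - 278} = \frac{1}{- \frac{1393}{5}} = - \frac{5}{1393}$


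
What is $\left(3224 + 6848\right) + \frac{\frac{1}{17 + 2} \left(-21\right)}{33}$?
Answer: $\frac{2105041}{209} \approx 10072.0$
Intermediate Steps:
$\left(3224 + 6848\right) + \frac{\frac{1}{17 + 2} \left(-21\right)}{33} = 10072 + \frac{1}{19} \left(-21\right) \frac{1}{33} = 10072 - \frac{7}{209} = \frac{2105041}{209}$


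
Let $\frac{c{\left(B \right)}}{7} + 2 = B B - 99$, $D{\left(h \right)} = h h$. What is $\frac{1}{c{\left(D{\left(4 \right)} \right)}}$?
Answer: $\frac{1}{1085} \approx 0.00092166$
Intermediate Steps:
$D{\left(h \right)} = h^{2}$
$c{\left(B \right)} = -707 + 7 B^{2}$ ($c{\left(B \right)} = -14 + 7 \left(B B - 99\right) = -14 + 7 \left(B^{2} - 99\right) = -14 + 7 \left(-99 + B^{2}\right) = -14 + \left(-693 + 7 B^{2}\right) = -707 + 7 B^{2}$)
$\frac{1}{c{\left(D{\left(4 \right)} \right)}} = \frac{1}{-707 + 7 \left(4^{2}\right)^{2}} = \frac{1}{-707 + 7 \cdot 16^{2}} = \frac{1}{-707 + 7 \cdot 256} = \frac{1}{-707 + 1792} = \frac{1}{1085}$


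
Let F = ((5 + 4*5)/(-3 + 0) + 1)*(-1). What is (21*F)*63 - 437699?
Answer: -427997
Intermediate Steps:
F = 22/3 (F = ((5 + 20)/(-3) + 1)*(-1) = (25*(-1/3) + 1)*(-1) = (-25/3 + 1)*(-1) = -22/3*(-1) = 22/3 ≈ 7.3333)
(21*F)*63 - 437699 = (21*(22/3))*63 - 437699 = 154*63 - 437699 = 9702 - 437699 = -427997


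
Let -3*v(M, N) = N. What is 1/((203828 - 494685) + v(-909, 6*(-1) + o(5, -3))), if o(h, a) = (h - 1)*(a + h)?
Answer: -3/872573 ≈ -3.4381e-6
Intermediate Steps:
o(h, a) = (-1 + h)*(a + h)
v(M, N) = -N/3
1/((203828 - 494685) + v(-909, 6*(-1) + o(5, -3))) = 1/((203828 - 494685) - (6*(-1) + (5² - 1*(-3) - 1*5 - 3*5))/3) = 1/(-290857 - (-6 + (25 + 3 - 5 - 15))/3) = 1/(-290857 - (-6 + 8)/3) = 1/(-290857 - ⅓*2) = 1/(-290857 - ⅔) = 1/(-872573/3) = -3/872573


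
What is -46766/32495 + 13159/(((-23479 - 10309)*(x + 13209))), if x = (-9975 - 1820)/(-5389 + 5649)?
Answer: -4035952138549/2804293048655 ≈ -1.4392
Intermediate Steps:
x = -2359/52 (x = -11795/260 = -11795*1/260 = -2359/52 ≈ -45.365)
-46766/32495 + 13159/(((-23479 - 10309)*(x + 13209))) = -46766/32495 + 13159/(((-23479 - 10309)*(-2359/52 + 13209))) = -46766*1/32495 + 13159/((-33788*684509/52)) = -698/485 + 13159/(-5782047523/13) = -698/485 + 13159*(-13/5782047523) = -698/485 - 171067/5782047523 = -4035952138549/2804293048655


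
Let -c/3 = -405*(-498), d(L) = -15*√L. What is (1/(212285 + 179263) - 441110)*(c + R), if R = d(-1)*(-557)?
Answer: 17417518626745755/65258 - 481013331107015*I/130516 ≈ 2.669e+11 - 3.6855e+9*I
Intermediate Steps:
c = -605070 (c = -(-1215)*(-498) = -3*201690 = -605070)
R = 8355*I (R = -15*I*(-557) = 8355*I ≈ 8355.0*I)
(1/(212285 + 179263) - 441110)*(c + R) = (1/(212285 + 179263) - 441110)*(-605070 + 8355*I) = (1/391548 - 441110)*(-605070 + 8355*I) = -172715738279*(-605070 + 8355*I)/391548 = 17417518626745755/65258 - 481013331107015*I/130516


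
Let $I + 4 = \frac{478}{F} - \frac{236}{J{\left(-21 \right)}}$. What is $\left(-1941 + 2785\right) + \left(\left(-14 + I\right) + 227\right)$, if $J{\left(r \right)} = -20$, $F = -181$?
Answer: $\frac{961254}{905} \approx 1062.2$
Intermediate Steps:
$I = \frac{4669}{905}$ ($I = -4 + \left(\frac{478}{-181} - \frac{236}{-20}\right) = -4 + \left(478 \left(- \frac{1}{181}\right) - - \frac{59}{5}\right) = -4 + \left(- \frac{478}{181} + \frac{59}{5}\right) = -4 + \frac{8289}{905} = \frac{4669}{905} \approx 5.1591$)
$\left(-1941 + 2785\right) + \left(\left(-14 + I\right) + 227\right) = \left(-1941 + 2785\right) + \left(\left(-14 + \frac{4669}{905}\right) + 227\right) = 844 + \left(- \frac{8001}{905} + 227\right) = 844 + \frac{197434}{905} = \frac{961254}{905}$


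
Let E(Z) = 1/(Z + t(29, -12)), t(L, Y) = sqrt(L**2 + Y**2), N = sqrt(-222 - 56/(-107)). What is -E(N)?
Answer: -107/(107*sqrt(985) + 17*I*sqrt(8774)) ≈ -0.026014 + 0.012335*I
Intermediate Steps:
N = 17*I*sqrt(8774)/107 (N = sqrt(-222 - 56*(-1/107)) = sqrt(-222 + 56/107) = sqrt(-23698/107) = 17*I*sqrt(8774)/107 ≈ 14.882*I)
E(Z) = 1/(Z + sqrt(985)) (E(Z) = 1/(Z + sqrt(29**2 + (-12)**2)) = 1/(Z + sqrt(841 + 144)) = 1/(Z + sqrt(985)))
-E(N) = -1/(17*I*sqrt(8774)/107 + sqrt(985)) = -1/(sqrt(985) + 17*I*sqrt(8774)/107)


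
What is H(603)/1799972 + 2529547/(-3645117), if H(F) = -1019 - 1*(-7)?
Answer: -1139200657772/1640277134181 ≈ -0.69452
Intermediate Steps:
H(F) = -1012 (H(F) = -1019 + 7 = -1012)
H(603)/1799972 + 2529547/(-3645117) = -1012/1799972 + 2529547/(-3645117) = -1012*1/1799972 + 2529547*(-1/3645117) = -253/449993 - 2529547/3645117 = -1139200657772/1640277134181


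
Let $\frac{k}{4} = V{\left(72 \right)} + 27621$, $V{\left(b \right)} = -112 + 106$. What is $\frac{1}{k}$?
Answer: $\frac{1}{110460} \approx 9.0531 \cdot 10^{-6}$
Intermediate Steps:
$V{\left(b \right)} = -6$
$k = 110460$ ($k = 4 \left(-6 + 27621\right) = 4 \cdot 27615 = 110460$)
$\frac{1}{k} = \frac{1}{110460}$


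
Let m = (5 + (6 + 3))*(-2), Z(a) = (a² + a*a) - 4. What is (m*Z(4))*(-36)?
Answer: 28224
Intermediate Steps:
Z(a) = -4 + 2*a² (Z(a) = (a² + a²) - 4 = 2*a² - 4 = -4 + 2*a²)
m = -28 (m = (5 + 9)*(-2) = 14*(-2) = -28)
(m*Z(4))*(-36) = -28*(-4 + 2*4²)*(-36) = -28*(-4 + 2*16)*(-36) = -28*(-4 + 32)*(-36) = -28*28*(-36) = -784*(-36) = 28224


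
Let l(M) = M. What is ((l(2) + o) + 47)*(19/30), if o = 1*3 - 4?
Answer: 152/5 ≈ 30.400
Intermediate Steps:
o = -1 (o = 3 - 4 = -1)
((l(2) + o) + 47)*(19/30) = ((2 - 1) + 47)*(19/30) = (1 + 47)*(19*(1/30)) = 48*(19/30) = 152/5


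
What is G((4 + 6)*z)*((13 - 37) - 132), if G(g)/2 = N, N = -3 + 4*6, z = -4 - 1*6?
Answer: -6552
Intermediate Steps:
z = -10 (z = -4 - 6 = -10)
N = 21 (N = -3 + 24 = 21)
G(g) = 42 (G(g) = 2*21 = 42)
G((4 + 6)*z)*((13 - 37) - 132) = 42*((13 - 37) - 132) = 42*(-24 - 132) = 42*(-156) = -6552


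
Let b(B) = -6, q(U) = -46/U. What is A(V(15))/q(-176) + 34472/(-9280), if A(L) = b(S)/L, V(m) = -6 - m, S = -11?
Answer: -489589/186760 ≈ -2.6215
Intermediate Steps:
A(L) = -6/L
A(V(15))/q(-176) + 34472/(-9280) = (-6/(-6 - 1*15))/((-46/(-176))) + 34472/(-9280) = (-6/(-6 - 15))/((-46*(-1/176))) + 34472*(-1/9280) = (-6/(-21))/(23/88) - 4309/1160 = -6*(-1/21)*(88/23) - 4309/1160 = (2/7)*(88/23) - 4309/1160 = 176/161 - 4309/1160 = -489589/186760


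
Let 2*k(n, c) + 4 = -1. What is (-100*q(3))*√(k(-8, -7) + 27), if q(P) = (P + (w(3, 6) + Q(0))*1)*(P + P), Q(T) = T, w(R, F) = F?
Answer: -18900*√2 ≈ -26729.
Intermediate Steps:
k(n, c) = -5/2 (k(n, c) = -2 + (½)*(-1) = -2 - ½ = -5/2)
q(P) = 2*P*(6 + P) (q(P) = (P + (6 + 0)*1)*(P + P) = (P + 6*1)*(2*P) = (P + 6)*(2*P) = (6 + P)*(2*P) = 2*P*(6 + P))
(-100*q(3))*√(k(-8, -7) + 27) = (-200*3*(6 + 3))*√(-5/2 + 27) = (-200*3*9)*√(49/2) = (-100*54)*(7*√2/2) = -18900*√2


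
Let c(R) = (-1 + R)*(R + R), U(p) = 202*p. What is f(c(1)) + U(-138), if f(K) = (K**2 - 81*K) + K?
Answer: -27876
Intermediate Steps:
c(R) = 2*R*(-1 + R) (c(R) = (-1 + R)*(2*R) = 2*R*(-1 + R))
f(K) = K**2 - 80*K
f(c(1)) + U(-138) = (2*1*(-1 + 1))*(-80 + 2*1*(-1 + 1)) + 202*(-138) = (2*1*0)*(-80 + 2*1*0) - 27876 = 0*(-80 + 0) - 27876 = 0*(-80) - 27876 = 0 - 27876 = -27876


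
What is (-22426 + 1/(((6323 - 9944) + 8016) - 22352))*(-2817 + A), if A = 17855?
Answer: -6055857984954/17957 ≈ -3.3724e+8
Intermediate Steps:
(-22426 + 1/(((6323 - 9944) + 8016) - 22352))*(-2817 + A) = (-22426 + 1/(((6323 - 9944) + 8016) - 22352))*(-2817 + 17855) = (-22426 + 1/((-3621 + 8016) - 22352))*15038 = (-22426 + 1/(4395 - 22352))*15038 = (-22426 + 1/(-17957))*15038 = (-22426 - 1/17957)*15038 = -402703683/17957*15038 = -6055857984954/17957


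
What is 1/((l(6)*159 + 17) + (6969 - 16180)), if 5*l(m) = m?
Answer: -5/45016 ≈ -0.00011107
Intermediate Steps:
l(m) = m/5
1/((l(6)*159 + 17) + (6969 - 16180)) = 1/((((⅕)*6)*159 + 17) + (6969 - 16180)) = 1/(((6/5)*159 + 17) - 9211) = 1/((954/5 + 17) - 9211) = 1/(1039/5 - 9211) = 1/(-45016/5) = -5/45016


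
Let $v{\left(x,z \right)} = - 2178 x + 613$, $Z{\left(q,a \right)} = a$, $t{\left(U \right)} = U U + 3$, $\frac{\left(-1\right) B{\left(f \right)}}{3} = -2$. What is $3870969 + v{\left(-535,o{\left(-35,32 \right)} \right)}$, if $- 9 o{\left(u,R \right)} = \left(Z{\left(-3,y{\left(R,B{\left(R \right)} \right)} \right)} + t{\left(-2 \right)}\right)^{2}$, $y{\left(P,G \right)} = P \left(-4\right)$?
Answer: $5036812$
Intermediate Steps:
$B{\left(f \right)} = 6$ ($B{\left(f \right)} = \left(-3\right) \left(-2\right) = 6$)
$y{\left(P,G \right)} = - 4 P$
$t{\left(U \right)} = 3 + U^{2}$ ($t{\left(U \right)} = U^{2} + 3 = 3 + U^{2}$)
$o{\left(u,R \right)} = - \frac{\left(7 - 4 R\right)^{2}}{9}$ ($o{\left(u,R \right)} = - \frac{\left(- 4 R + \left(3 + \left(-2\right)^{2}\right)\right)^{2}}{9} = - \frac{\left(- 4 R + \left(3 + 4\right)\right)^{2}}{9} = - \frac{\left(- 4 R + 7\right)^{2}}{9} = - \frac{\left(7 - 4 R\right)^{2}}{9}$)
$v{\left(x,z \right)} = 613 - 2178 x$
$3870969 + v{\left(-535,o{\left(-35,32 \right)} \right)} = 3870969 + \left(613 - -1165230\right) = 3870969 + \left(613 + 1165230\right) = 3870969 + 1165843 = 5036812$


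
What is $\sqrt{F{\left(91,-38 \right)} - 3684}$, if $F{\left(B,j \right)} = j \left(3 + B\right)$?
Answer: $2 i \sqrt{1814} \approx 85.182 i$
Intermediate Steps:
$\sqrt{F{\left(91,-38 \right)} - 3684} = \sqrt{- 38 \left(3 + 91\right) - 3684} = \sqrt{\left(-38\right) 94 - 3684} = \sqrt{-3572 - 3684} = \sqrt{-7256} = 2 i \sqrt{1814}$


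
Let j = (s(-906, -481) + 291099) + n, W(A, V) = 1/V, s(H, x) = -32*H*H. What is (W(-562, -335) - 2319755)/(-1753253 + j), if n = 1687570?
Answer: 388558963/4361923780 ≈ 0.089080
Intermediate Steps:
s(H, x) = -32*H**2
j = -24288083 (j = (-32*(-906)**2 + 291099) + 1687570 = (-32*820836 + 291099) + 1687570 = (-26266752 + 291099) + 1687570 = -25975653 + 1687570 = -24288083)
(W(-562, -335) - 2319755)/(-1753253 + j) = (1/(-335) - 2319755)/(-1753253 - 24288083) = (-1/335 - 2319755)/(-26041336) = -777117926/335*(-1/26041336) = 388558963/4361923780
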